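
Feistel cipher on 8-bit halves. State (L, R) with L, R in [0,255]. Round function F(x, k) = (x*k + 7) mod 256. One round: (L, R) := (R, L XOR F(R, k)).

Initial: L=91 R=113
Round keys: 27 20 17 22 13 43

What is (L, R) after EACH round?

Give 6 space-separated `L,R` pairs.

Round 1 (k=27): L=113 R=169
Round 2 (k=20): L=169 R=74
Round 3 (k=17): L=74 R=88
Round 4 (k=22): L=88 R=221
Round 5 (k=13): L=221 R=24
Round 6 (k=43): L=24 R=210

Answer: 113,169 169,74 74,88 88,221 221,24 24,210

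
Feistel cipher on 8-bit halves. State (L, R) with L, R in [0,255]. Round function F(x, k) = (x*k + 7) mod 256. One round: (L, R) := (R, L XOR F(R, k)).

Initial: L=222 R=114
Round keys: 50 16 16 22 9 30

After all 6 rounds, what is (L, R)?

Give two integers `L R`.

Answer: 143 95

Derivation:
Round 1 (k=50): L=114 R=149
Round 2 (k=16): L=149 R=37
Round 3 (k=16): L=37 R=194
Round 4 (k=22): L=194 R=150
Round 5 (k=9): L=150 R=143
Round 6 (k=30): L=143 R=95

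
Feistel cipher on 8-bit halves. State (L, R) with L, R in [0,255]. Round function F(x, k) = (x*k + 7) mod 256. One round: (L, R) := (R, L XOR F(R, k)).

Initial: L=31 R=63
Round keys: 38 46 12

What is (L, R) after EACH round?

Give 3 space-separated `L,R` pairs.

Answer: 63,126 126,148 148,137

Derivation:
Round 1 (k=38): L=63 R=126
Round 2 (k=46): L=126 R=148
Round 3 (k=12): L=148 R=137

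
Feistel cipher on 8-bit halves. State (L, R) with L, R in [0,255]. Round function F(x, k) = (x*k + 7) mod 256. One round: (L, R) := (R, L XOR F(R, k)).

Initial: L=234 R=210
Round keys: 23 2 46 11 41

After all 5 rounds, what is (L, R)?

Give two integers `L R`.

Round 1 (k=23): L=210 R=15
Round 2 (k=2): L=15 R=247
Round 3 (k=46): L=247 R=102
Round 4 (k=11): L=102 R=158
Round 5 (k=41): L=158 R=51

Answer: 158 51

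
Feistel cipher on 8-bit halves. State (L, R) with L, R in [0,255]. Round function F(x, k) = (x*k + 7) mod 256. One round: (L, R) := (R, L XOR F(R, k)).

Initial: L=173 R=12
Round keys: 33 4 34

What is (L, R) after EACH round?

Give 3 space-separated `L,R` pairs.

Answer: 12,62 62,243 243,115

Derivation:
Round 1 (k=33): L=12 R=62
Round 2 (k=4): L=62 R=243
Round 3 (k=34): L=243 R=115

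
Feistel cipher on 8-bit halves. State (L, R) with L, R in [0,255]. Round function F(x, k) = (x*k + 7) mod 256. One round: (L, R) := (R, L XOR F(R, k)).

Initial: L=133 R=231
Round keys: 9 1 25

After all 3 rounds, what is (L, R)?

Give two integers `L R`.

Answer: 77 47

Derivation:
Round 1 (k=9): L=231 R=163
Round 2 (k=1): L=163 R=77
Round 3 (k=25): L=77 R=47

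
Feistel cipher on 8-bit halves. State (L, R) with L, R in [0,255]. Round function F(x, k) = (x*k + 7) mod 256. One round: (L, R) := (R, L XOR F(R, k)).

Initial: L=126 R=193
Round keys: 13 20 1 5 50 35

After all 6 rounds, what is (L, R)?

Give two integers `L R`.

Round 1 (k=13): L=193 R=170
Round 2 (k=20): L=170 R=142
Round 3 (k=1): L=142 R=63
Round 4 (k=5): L=63 R=204
Round 5 (k=50): L=204 R=224
Round 6 (k=35): L=224 R=107

Answer: 224 107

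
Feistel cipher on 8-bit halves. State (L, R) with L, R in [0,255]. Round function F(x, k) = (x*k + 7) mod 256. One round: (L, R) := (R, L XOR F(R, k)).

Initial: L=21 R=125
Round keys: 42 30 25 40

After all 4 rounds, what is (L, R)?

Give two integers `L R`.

Round 1 (k=42): L=125 R=156
Round 2 (k=30): L=156 R=50
Round 3 (k=25): L=50 R=117
Round 4 (k=40): L=117 R=125

Answer: 117 125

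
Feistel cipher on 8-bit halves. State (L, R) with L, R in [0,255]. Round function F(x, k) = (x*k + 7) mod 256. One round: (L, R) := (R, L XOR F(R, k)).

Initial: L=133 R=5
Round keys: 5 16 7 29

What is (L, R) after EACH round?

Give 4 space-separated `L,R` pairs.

Answer: 5,165 165,82 82,224 224,53

Derivation:
Round 1 (k=5): L=5 R=165
Round 2 (k=16): L=165 R=82
Round 3 (k=7): L=82 R=224
Round 4 (k=29): L=224 R=53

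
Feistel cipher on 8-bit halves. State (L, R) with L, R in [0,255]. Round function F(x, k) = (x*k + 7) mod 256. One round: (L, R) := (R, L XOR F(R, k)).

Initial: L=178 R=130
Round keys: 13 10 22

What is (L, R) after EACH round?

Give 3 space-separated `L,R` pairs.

Round 1 (k=13): L=130 R=19
Round 2 (k=10): L=19 R=71
Round 3 (k=22): L=71 R=50

Answer: 130,19 19,71 71,50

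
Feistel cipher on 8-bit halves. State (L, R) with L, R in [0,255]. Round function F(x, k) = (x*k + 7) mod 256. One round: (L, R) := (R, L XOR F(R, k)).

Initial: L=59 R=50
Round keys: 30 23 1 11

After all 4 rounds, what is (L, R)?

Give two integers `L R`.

Answer: 188 70

Derivation:
Round 1 (k=30): L=50 R=216
Round 2 (k=23): L=216 R=93
Round 3 (k=1): L=93 R=188
Round 4 (k=11): L=188 R=70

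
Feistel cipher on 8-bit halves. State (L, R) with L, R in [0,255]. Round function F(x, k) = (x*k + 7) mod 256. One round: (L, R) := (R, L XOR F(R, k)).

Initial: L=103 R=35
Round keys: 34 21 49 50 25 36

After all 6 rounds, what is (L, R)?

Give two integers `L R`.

Answer: 237 12

Derivation:
Round 1 (k=34): L=35 R=202
Round 2 (k=21): L=202 R=186
Round 3 (k=49): L=186 R=107
Round 4 (k=50): L=107 R=87
Round 5 (k=25): L=87 R=237
Round 6 (k=36): L=237 R=12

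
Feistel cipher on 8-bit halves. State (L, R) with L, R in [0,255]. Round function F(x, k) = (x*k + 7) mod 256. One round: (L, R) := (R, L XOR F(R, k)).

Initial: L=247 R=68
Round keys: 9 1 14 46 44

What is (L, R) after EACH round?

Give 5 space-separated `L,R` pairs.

Round 1 (k=9): L=68 R=156
Round 2 (k=1): L=156 R=231
Round 3 (k=14): L=231 R=53
Round 4 (k=46): L=53 R=106
Round 5 (k=44): L=106 R=10

Answer: 68,156 156,231 231,53 53,106 106,10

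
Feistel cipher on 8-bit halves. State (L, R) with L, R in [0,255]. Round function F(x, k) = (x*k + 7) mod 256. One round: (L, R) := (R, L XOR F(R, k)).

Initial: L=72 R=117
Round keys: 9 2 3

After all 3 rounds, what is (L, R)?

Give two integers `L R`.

Round 1 (k=9): L=117 R=108
Round 2 (k=2): L=108 R=170
Round 3 (k=3): L=170 R=105

Answer: 170 105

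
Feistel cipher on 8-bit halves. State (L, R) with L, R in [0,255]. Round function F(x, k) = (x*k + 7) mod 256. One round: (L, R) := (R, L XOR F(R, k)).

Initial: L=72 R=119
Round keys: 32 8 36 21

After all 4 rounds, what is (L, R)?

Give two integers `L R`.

Answer: 136 39

Derivation:
Round 1 (k=32): L=119 R=175
Round 2 (k=8): L=175 R=8
Round 3 (k=36): L=8 R=136
Round 4 (k=21): L=136 R=39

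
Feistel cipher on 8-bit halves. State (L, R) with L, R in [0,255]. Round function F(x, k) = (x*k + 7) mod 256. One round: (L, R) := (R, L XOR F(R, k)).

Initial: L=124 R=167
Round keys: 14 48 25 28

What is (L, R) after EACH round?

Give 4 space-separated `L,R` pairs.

Round 1 (k=14): L=167 R=85
Round 2 (k=48): L=85 R=80
Round 3 (k=25): L=80 R=130
Round 4 (k=28): L=130 R=111

Answer: 167,85 85,80 80,130 130,111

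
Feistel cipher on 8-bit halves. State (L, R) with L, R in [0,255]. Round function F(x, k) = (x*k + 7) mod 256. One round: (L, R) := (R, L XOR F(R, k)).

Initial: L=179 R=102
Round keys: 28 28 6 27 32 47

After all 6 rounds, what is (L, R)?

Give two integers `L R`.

Round 1 (k=28): L=102 R=156
Round 2 (k=28): L=156 R=113
Round 3 (k=6): L=113 R=49
Round 4 (k=27): L=49 R=67
Round 5 (k=32): L=67 R=86
Round 6 (k=47): L=86 R=146

Answer: 86 146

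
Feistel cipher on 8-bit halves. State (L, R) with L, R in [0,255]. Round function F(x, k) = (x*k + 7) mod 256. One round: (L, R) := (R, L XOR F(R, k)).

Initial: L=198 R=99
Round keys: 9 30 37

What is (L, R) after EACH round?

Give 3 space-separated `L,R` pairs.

Round 1 (k=9): L=99 R=68
Round 2 (k=30): L=68 R=156
Round 3 (k=37): L=156 R=215

Answer: 99,68 68,156 156,215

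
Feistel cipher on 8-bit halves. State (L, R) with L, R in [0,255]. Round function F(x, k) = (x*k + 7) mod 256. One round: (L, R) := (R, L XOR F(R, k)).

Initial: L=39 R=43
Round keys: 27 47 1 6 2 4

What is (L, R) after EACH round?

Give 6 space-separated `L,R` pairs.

Answer: 43,183 183,139 139,37 37,110 110,198 198,113

Derivation:
Round 1 (k=27): L=43 R=183
Round 2 (k=47): L=183 R=139
Round 3 (k=1): L=139 R=37
Round 4 (k=6): L=37 R=110
Round 5 (k=2): L=110 R=198
Round 6 (k=4): L=198 R=113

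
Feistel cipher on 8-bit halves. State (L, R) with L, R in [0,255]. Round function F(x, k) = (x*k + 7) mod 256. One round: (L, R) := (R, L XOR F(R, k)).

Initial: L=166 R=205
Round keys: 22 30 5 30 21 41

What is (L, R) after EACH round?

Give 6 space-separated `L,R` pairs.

Round 1 (k=22): L=205 R=3
Round 2 (k=30): L=3 R=172
Round 3 (k=5): L=172 R=96
Round 4 (k=30): L=96 R=235
Round 5 (k=21): L=235 R=46
Round 6 (k=41): L=46 R=142

Answer: 205,3 3,172 172,96 96,235 235,46 46,142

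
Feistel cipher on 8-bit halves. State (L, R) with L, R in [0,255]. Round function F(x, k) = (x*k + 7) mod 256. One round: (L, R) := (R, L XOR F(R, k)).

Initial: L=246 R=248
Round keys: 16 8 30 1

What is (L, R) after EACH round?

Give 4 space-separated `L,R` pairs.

Answer: 248,113 113,119 119,136 136,248

Derivation:
Round 1 (k=16): L=248 R=113
Round 2 (k=8): L=113 R=119
Round 3 (k=30): L=119 R=136
Round 4 (k=1): L=136 R=248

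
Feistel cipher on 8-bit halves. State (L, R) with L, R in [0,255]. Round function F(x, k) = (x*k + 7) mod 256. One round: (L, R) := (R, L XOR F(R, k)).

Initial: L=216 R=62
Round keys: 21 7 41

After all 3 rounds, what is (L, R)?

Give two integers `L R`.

Answer: 84 190

Derivation:
Round 1 (k=21): L=62 R=197
Round 2 (k=7): L=197 R=84
Round 3 (k=41): L=84 R=190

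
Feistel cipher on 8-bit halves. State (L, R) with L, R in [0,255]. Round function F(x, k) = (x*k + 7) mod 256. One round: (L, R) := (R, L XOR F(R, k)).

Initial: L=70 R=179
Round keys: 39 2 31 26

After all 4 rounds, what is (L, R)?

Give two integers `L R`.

Round 1 (k=39): L=179 R=10
Round 2 (k=2): L=10 R=168
Round 3 (k=31): L=168 R=85
Round 4 (k=26): L=85 R=1

Answer: 85 1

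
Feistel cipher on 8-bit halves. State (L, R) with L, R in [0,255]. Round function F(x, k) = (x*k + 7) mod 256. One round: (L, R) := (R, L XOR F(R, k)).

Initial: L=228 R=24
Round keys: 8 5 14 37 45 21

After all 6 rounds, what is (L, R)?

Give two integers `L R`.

Answer: 60 18

Derivation:
Round 1 (k=8): L=24 R=35
Round 2 (k=5): L=35 R=174
Round 3 (k=14): L=174 R=168
Round 4 (k=37): L=168 R=225
Round 5 (k=45): L=225 R=60
Round 6 (k=21): L=60 R=18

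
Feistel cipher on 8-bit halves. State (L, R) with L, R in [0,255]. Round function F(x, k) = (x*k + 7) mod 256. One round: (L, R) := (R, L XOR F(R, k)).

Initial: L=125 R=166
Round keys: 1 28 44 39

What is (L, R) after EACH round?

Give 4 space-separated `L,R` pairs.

Answer: 166,208 208,97 97,99 99,125

Derivation:
Round 1 (k=1): L=166 R=208
Round 2 (k=28): L=208 R=97
Round 3 (k=44): L=97 R=99
Round 4 (k=39): L=99 R=125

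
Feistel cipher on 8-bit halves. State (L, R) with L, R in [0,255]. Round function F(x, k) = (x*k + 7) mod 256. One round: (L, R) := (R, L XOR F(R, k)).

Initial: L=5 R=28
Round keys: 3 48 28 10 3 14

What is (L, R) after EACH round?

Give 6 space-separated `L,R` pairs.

Answer: 28,94 94,187 187,37 37,194 194,104 104,117

Derivation:
Round 1 (k=3): L=28 R=94
Round 2 (k=48): L=94 R=187
Round 3 (k=28): L=187 R=37
Round 4 (k=10): L=37 R=194
Round 5 (k=3): L=194 R=104
Round 6 (k=14): L=104 R=117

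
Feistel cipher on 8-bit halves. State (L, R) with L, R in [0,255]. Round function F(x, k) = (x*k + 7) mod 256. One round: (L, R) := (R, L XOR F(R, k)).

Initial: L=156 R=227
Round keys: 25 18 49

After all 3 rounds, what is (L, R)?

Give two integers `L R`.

Round 1 (k=25): L=227 R=174
Round 2 (k=18): L=174 R=160
Round 3 (k=49): L=160 R=9

Answer: 160 9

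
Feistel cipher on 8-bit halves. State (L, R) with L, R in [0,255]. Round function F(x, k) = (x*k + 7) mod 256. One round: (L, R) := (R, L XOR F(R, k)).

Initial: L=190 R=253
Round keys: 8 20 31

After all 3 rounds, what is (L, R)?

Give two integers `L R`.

Round 1 (k=8): L=253 R=81
Round 2 (k=20): L=81 R=166
Round 3 (k=31): L=166 R=112

Answer: 166 112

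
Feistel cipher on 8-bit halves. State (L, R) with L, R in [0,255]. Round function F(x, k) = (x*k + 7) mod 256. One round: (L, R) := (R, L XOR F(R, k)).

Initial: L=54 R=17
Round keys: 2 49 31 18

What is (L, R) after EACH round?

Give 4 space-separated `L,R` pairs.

Answer: 17,31 31,231 231,31 31,210

Derivation:
Round 1 (k=2): L=17 R=31
Round 2 (k=49): L=31 R=231
Round 3 (k=31): L=231 R=31
Round 4 (k=18): L=31 R=210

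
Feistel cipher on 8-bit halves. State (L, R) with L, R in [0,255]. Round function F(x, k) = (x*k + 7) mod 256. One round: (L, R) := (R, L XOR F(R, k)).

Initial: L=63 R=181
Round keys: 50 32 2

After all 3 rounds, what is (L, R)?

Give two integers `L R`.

Round 1 (k=50): L=181 R=94
Round 2 (k=32): L=94 R=114
Round 3 (k=2): L=114 R=181

Answer: 114 181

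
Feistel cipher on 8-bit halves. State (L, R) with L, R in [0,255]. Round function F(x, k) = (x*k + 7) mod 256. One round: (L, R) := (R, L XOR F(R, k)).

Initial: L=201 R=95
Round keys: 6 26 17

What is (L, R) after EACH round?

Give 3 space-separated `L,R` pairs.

Round 1 (k=6): L=95 R=136
Round 2 (k=26): L=136 R=136
Round 3 (k=17): L=136 R=135

Answer: 95,136 136,136 136,135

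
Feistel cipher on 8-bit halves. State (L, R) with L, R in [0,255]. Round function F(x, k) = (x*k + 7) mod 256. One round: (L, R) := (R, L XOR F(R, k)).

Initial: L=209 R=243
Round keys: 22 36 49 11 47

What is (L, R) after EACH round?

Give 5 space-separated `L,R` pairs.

Answer: 243,56 56,20 20,227 227,220 220,136

Derivation:
Round 1 (k=22): L=243 R=56
Round 2 (k=36): L=56 R=20
Round 3 (k=49): L=20 R=227
Round 4 (k=11): L=227 R=220
Round 5 (k=47): L=220 R=136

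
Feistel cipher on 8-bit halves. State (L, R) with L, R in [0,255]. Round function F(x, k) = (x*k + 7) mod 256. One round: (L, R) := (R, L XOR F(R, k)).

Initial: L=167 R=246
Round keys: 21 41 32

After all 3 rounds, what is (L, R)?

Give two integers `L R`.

Round 1 (k=21): L=246 R=146
Round 2 (k=41): L=146 R=159
Round 3 (k=32): L=159 R=117

Answer: 159 117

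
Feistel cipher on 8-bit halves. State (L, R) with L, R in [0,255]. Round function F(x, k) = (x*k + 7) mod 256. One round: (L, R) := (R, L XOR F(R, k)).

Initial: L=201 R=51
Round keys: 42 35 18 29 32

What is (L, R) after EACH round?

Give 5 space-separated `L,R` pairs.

Answer: 51,172 172,184 184,91 91,238 238,156

Derivation:
Round 1 (k=42): L=51 R=172
Round 2 (k=35): L=172 R=184
Round 3 (k=18): L=184 R=91
Round 4 (k=29): L=91 R=238
Round 5 (k=32): L=238 R=156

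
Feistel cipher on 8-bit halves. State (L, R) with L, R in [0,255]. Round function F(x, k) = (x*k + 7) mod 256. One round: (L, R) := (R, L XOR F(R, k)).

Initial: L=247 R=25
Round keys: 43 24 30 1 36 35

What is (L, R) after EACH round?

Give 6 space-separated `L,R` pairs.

Answer: 25,205 205,38 38,182 182,155 155,101 101,77

Derivation:
Round 1 (k=43): L=25 R=205
Round 2 (k=24): L=205 R=38
Round 3 (k=30): L=38 R=182
Round 4 (k=1): L=182 R=155
Round 5 (k=36): L=155 R=101
Round 6 (k=35): L=101 R=77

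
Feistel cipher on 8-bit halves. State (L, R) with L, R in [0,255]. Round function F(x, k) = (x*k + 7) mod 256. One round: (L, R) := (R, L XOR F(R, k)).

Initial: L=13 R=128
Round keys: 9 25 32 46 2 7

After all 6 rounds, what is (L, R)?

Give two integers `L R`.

Answer: 146 25

Derivation:
Round 1 (k=9): L=128 R=138
Round 2 (k=25): L=138 R=1
Round 3 (k=32): L=1 R=173
Round 4 (k=46): L=173 R=28
Round 5 (k=2): L=28 R=146
Round 6 (k=7): L=146 R=25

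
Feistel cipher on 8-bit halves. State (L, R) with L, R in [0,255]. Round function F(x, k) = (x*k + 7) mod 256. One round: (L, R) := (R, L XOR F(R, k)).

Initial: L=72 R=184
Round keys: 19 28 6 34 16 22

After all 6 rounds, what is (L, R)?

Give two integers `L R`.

Answer: 89 221

Derivation:
Round 1 (k=19): L=184 R=231
Round 2 (k=28): L=231 R=243
Round 3 (k=6): L=243 R=94
Round 4 (k=34): L=94 R=112
Round 5 (k=16): L=112 R=89
Round 6 (k=22): L=89 R=221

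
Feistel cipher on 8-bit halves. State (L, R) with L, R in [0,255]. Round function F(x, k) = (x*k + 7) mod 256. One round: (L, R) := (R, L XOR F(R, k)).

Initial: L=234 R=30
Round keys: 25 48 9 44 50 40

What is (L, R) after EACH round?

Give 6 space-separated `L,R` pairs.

Round 1 (k=25): L=30 R=31
Round 2 (k=48): L=31 R=201
Round 3 (k=9): L=201 R=7
Round 4 (k=44): L=7 R=242
Round 5 (k=50): L=242 R=76
Round 6 (k=40): L=76 R=21

Answer: 30,31 31,201 201,7 7,242 242,76 76,21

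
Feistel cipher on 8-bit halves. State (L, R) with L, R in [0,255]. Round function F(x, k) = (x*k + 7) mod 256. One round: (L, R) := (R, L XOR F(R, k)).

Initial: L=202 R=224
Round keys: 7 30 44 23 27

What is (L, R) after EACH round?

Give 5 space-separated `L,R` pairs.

Round 1 (k=7): L=224 R=237
Round 2 (k=30): L=237 R=45
Round 3 (k=44): L=45 R=46
Round 4 (k=23): L=46 R=4
Round 5 (k=27): L=4 R=93

Answer: 224,237 237,45 45,46 46,4 4,93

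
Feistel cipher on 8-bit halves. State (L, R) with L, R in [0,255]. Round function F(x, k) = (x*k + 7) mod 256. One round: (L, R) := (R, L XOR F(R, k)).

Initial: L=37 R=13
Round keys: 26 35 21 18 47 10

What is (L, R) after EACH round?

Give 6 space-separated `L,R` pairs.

Answer: 13,124 124,246 246,73 73,223 223,177 177,46

Derivation:
Round 1 (k=26): L=13 R=124
Round 2 (k=35): L=124 R=246
Round 3 (k=21): L=246 R=73
Round 4 (k=18): L=73 R=223
Round 5 (k=47): L=223 R=177
Round 6 (k=10): L=177 R=46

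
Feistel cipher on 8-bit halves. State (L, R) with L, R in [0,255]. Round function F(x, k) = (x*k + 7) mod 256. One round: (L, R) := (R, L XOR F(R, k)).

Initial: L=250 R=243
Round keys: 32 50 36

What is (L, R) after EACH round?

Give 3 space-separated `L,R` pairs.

Answer: 243,157 157,66 66,210

Derivation:
Round 1 (k=32): L=243 R=157
Round 2 (k=50): L=157 R=66
Round 3 (k=36): L=66 R=210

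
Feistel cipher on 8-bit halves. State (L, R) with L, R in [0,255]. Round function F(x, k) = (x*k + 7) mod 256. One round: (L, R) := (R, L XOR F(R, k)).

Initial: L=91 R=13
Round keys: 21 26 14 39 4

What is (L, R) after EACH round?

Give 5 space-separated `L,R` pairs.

Answer: 13,67 67,216 216,148 148,75 75,167

Derivation:
Round 1 (k=21): L=13 R=67
Round 2 (k=26): L=67 R=216
Round 3 (k=14): L=216 R=148
Round 4 (k=39): L=148 R=75
Round 5 (k=4): L=75 R=167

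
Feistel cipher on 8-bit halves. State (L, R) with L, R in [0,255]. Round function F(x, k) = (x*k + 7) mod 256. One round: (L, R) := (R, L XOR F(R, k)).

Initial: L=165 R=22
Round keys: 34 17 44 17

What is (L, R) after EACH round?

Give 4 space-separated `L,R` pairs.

Answer: 22,86 86,171 171,61 61,191

Derivation:
Round 1 (k=34): L=22 R=86
Round 2 (k=17): L=86 R=171
Round 3 (k=44): L=171 R=61
Round 4 (k=17): L=61 R=191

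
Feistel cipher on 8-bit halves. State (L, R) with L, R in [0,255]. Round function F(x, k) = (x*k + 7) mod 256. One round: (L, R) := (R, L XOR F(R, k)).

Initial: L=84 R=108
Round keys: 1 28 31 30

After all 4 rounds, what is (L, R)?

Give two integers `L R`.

Answer: 231 62

Derivation:
Round 1 (k=1): L=108 R=39
Round 2 (k=28): L=39 R=39
Round 3 (k=31): L=39 R=231
Round 4 (k=30): L=231 R=62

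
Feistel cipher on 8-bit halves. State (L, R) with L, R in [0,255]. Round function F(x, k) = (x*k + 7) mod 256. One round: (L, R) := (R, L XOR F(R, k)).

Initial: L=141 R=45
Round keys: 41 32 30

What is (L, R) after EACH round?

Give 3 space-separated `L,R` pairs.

Round 1 (k=41): L=45 R=177
Round 2 (k=32): L=177 R=10
Round 3 (k=30): L=10 R=130

Answer: 45,177 177,10 10,130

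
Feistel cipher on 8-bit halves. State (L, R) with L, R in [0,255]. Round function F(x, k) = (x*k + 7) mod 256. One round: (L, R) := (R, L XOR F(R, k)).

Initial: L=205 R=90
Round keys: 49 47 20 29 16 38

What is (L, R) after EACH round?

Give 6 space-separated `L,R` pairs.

Round 1 (k=49): L=90 R=140
Round 2 (k=47): L=140 R=225
Round 3 (k=20): L=225 R=23
Round 4 (k=29): L=23 R=67
Round 5 (k=16): L=67 R=32
Round 6 (k=38): L=32 R=132

Answer: 90,140 140,225 225,23 23,67 67,32 32,132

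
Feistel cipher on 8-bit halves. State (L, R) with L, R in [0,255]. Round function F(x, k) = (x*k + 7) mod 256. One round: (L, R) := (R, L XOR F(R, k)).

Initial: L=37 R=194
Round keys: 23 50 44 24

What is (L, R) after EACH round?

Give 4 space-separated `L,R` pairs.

Round 1 (k=23): L=194 R=80
Round 2 (k=50): L=80 R=101
Round 3 (k=44): L=101 R=51
Round 4 (k=24): L=51 R=170

Answer: 194,80 80,101 101,51 51,170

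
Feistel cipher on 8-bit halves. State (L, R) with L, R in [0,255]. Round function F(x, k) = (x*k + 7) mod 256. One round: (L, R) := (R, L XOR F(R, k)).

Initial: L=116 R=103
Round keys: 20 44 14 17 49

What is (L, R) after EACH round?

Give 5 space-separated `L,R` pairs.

Answer: 103,103 103,220 220,104 104,51 51,162

Derivation:
Round 1 (k=20): L=103 R=103
Round 2 (k=44): L=103 R=220
Round 3 (k=14): L=220 R=104
Round 4 (k=17): L=104 R=51
Round 5 (k=49): L=51 R=162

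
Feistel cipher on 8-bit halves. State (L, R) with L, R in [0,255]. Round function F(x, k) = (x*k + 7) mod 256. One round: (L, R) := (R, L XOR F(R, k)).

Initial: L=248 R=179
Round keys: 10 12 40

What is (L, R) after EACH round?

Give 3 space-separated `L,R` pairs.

Answer: 179,253 253,80 80,122

Derivation:
Round 1 (k=10): L=179 R=253
Round 2 (k=12): L=253 R=80
Round 3 (k=40): L=80 R=122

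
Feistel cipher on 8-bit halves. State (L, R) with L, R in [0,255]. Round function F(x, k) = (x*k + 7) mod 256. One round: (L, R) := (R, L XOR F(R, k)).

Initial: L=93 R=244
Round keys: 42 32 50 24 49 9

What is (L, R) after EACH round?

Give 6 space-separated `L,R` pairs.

Answer: 244,82 82,179 179,175 175,220 220,140 140,47

Derivation:
Round 1 (k=42): L=244 R=82
Round 2 (k=32): L=82 R=179
Round 3 (k=50): L=179 R=175
Round 4 (k=24): L=175 R=220
Round 5 (k=49): L=220 R=140
Round 6 (k=9): L=140 R=47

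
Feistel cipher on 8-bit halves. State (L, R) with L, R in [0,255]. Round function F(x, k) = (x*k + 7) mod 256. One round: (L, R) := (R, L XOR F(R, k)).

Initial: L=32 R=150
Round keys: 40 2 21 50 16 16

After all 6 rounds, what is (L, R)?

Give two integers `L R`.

Answer: 22 221

Derivation:
Round 1 (k=40): L=150 R=87
Round 2 (k=2): L=87 R=35
Round 3 (k=21): L=35 R=177
Round 4 (k=50): L=177 R=186
Round 5 (k=16): L=186 R=22
Round 6 (k=16): L=22 R=221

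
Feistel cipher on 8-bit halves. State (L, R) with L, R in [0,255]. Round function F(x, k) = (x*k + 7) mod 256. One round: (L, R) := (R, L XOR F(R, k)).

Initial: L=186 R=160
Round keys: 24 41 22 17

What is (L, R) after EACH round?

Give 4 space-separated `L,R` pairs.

Answer: 160,189 189,236 236,242 242,245

Derivation:
Round 1 (k=24): L=160 R=189
Round 2 (k=41): L=189 R=236
Round 3 (k=22): L=236 R=242
Round 4 (k=17): L=242 R=245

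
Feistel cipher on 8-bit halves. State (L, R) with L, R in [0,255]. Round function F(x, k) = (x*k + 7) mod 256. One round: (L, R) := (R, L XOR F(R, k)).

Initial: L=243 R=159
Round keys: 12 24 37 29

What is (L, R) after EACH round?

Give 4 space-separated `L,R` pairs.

Round 1 (k=12): L=159 R=136
Round 2 (k=24): L=136 R=88
Round 3 (k=37): L=88 R=55
Round 4 (k=29): L=55 R=26

Answer: 159,136 136,88 88,55 55,26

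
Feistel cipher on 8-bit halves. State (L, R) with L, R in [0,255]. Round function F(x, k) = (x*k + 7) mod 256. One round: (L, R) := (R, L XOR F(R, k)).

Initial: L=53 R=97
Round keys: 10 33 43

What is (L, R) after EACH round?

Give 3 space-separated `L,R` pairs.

Answer: 97,228 228,10 10,81

Derivation:
Round 1 (k=10): L=97 R=228
Round 2 (k=33): L=228 R=10
Round 3 (k=43): L=10 R=81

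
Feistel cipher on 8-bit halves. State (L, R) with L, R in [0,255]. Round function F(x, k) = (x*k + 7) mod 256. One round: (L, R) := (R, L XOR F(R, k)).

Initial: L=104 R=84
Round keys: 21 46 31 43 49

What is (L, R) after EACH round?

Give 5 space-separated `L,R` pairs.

Answer: 84,131 131,197 197,97 97,151 151,143

Derivation:
Round 1 (k=21): L=84 R=131
Round 2 (k=46): L=131 R=197
Round 3 (k=31): L=197 R=97
Round 4 (k=43): L=97 R=151
Round 5 (k=49): L=151 R=143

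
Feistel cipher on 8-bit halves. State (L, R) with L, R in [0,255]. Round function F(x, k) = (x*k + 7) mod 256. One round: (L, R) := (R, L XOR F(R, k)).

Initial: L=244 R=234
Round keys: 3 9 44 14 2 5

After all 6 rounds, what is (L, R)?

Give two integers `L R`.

Answer: 199 11

Derivation:
Round 1 (k=3): L=234 R=49
Round 2 (k=9): L=49 R=42
Round 3 (k=44): L=42 R=14
Round 4 (k=14): L=14 R=225
Round 5 (k=2): L=225 R=199
Round 6 (k=5): L=199 R=11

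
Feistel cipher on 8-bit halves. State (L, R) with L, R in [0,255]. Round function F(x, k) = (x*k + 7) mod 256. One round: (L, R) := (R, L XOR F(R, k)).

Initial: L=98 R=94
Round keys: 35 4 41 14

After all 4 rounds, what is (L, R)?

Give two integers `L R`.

Answer: 223 116

Derivation:
Round 1 (k=35): L=94 R=131
Round 2 (k=4): L=131 R=77
Round 3 (k=41): L=77 R=223
Round 4 (k=14): L=223 R=116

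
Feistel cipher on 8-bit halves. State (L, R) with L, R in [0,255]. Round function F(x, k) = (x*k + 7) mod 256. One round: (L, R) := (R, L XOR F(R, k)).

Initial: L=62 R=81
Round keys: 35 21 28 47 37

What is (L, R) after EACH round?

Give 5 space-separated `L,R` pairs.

Answer: 81,36 36,170 170,187 187,246 246,46

Derivation:
Round 1 (k=35): L=81 R=36
Round 2 (k=21): L=36 R=170
Round 3 (k=28): L=170 R=187
Round 4 (k=47): L=187 R=246
Round 5 (k=37): L=246 R=46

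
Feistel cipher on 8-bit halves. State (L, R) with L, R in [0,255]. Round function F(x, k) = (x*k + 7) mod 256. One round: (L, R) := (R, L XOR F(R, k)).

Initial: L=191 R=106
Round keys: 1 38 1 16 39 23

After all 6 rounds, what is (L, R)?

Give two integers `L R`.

Round 1 (k=1): L=106 R=206
Round 2 (k=38): L=206 R=241
Round 3 (k=1): L=241 R=54
Round 4 (k=16): L=54 R=150
Round 5 (k=39): L=150 R=215
Round 6 (k=23): L=215 R=206

Answer: 215 206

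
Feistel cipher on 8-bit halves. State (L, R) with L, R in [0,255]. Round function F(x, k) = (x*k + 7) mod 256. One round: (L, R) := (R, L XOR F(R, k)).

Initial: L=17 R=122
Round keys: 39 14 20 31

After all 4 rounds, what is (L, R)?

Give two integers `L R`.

Answer: 39 21

Derivation:
Round 1 (k=39): L=122 R=140
Round 2 (k=14): L=140 R=213
Round 3 (k=20): L=213 R=39
Round 4 (k=31): L=39 R=21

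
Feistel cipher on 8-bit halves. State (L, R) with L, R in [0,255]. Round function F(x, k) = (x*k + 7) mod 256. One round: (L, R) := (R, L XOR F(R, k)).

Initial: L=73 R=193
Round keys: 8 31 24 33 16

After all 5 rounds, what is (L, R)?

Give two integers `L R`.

Answer: 40 198

Derivation:
Round 1 (k=8): L=193 R=70
Round 2 (k=31): L=70 R=64
Round 3 (k=24): L=64 R=65
Round 4 (k=33): L=65 R=40
Round 5 (k=16): L=40 R=198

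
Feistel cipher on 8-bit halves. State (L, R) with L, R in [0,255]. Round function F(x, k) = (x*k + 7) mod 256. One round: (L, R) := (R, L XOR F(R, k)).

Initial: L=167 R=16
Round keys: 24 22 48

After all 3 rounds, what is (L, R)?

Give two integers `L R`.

Answer: 215 119

Derivation:
Round 1 (k=24): L=16 R=32
Round 2 (k=22): L=32 R=215
Round 3 (k=48): L=215 R=119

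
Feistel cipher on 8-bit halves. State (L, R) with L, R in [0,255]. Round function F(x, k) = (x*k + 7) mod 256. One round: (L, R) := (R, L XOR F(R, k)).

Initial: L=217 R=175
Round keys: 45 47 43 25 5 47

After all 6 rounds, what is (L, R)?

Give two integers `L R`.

Round 1 (k=45): L=175 R=19
Round 2 (k=47): L=19 R=43
Round 3 (k=43): L=43 R=83
Round 4 (k=25): L=83 R=9
Round 5 (k=5): L=9 R=103
Round 6 (k=47): L=103 R=249

Answer: 103 249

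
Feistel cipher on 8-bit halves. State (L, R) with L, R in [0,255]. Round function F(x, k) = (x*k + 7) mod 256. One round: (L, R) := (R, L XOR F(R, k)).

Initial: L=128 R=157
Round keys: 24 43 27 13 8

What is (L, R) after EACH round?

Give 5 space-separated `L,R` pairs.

Round 1 (k=24): L=157 R=63
Round 2 (k=43): L=63 R=1
Round 3 (k=27): L=1 R=29
Round 4 (k=13): L=29 R=129
Round 5 (k=8): L=129 R=18

Answer: 157,63 63,1 1,29 29,129 129,18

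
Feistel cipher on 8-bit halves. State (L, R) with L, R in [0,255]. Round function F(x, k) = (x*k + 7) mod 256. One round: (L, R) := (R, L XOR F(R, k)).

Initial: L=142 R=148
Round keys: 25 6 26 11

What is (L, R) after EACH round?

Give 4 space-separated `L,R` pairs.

Answer: 148,245 245,81 81,180 180,146

Derivation:
Round 1 (k=25): L=148 R=245
Round 2 (k=6): L=245 R=81
Round 3 (k=26): L=81 R=180
Round 4 (k=11): L=180 R=146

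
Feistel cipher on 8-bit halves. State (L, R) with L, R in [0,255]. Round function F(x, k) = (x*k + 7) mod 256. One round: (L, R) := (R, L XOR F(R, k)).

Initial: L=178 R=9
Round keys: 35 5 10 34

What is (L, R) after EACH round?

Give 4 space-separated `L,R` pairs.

Round 1 (k=35): L=9 R=240
Round 2 (k=5): L=240 R=190
Round 3 (k=10): L=190 R=131
Round 4 (k=34): L=131 R=211

Answer: 9,240 240,190 190,131 131,211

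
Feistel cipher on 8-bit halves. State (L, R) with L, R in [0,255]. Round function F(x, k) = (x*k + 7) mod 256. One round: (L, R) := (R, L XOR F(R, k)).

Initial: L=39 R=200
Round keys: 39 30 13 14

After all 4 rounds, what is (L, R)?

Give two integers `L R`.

Answer: 66 60

Derivation:
Round 1 (k=39): L=200 R=88
Round 2 (k=30): L=88 R=159
Round 3 (k=13): L=159 R=66
Round 4 (k=14): L=66 R=60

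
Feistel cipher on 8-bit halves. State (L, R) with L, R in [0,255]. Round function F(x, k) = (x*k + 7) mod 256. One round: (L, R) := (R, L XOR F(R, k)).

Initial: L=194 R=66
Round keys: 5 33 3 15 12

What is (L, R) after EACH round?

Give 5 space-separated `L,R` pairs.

Answer: 66,147 147,184 184,188 188,179 179,215

Derivation:
Round 1 (k=5): L=66 R=147
Round 2 (k=33): L=147 R=184
Round 3 (k=3): L=184 R=188
Round 4 (k=15): L=188 R=179
Round 5 (k=12): L=179 R=215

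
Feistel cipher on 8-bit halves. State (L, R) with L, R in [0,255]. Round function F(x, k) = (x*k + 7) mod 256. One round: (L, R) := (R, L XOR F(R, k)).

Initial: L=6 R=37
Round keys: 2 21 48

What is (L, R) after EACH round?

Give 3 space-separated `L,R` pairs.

Answer: 37,87 87,15 15,128

Derivation:
Round 1 (k=2): L=37 R=87
Round 2 (k=21): L=87 R=15
Round 3 (k=48): L=15 R=128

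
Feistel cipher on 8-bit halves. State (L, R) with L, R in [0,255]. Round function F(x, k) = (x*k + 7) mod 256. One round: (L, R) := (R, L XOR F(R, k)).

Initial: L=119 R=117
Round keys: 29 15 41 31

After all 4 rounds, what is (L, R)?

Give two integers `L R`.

Answer: 227 73

Derivation:
Round 1 (k=29): L=117 R=63
Round 2 (k=15): L=63 R=205
Round 3 (k=41): L=205 R=227
Round 4 (k=31): L=227 R=73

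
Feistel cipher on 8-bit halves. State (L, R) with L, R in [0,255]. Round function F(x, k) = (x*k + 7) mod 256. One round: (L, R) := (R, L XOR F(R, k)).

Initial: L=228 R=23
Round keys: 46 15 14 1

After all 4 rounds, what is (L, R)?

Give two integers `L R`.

Round 1 (k=46): L=23 R=205
Round 2 (k=15): L=205 R=29
Round 3 (k=14): L=29 R=80
Round 4 (k=1): L=80 R=74

Answer: 80 74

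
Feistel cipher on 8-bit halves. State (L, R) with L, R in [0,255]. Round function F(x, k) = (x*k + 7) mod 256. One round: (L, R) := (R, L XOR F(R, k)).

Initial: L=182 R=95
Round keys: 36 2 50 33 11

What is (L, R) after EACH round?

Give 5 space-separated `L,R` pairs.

Answer: 95,213 213,238 238,86 86,243 243,46

Derivation:
Round 1 (k=36): L=95 R=213
Round 2 (k=2): L=213 R=238
Round 3 (k=50): L=238 R=86
Round 4 (k=33): L=86 R=243
Round 5 (k=11): L=243 R=46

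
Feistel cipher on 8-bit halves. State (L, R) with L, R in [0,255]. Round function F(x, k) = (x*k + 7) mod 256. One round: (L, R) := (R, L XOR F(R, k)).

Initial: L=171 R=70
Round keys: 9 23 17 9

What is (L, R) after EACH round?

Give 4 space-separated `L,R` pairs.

Answer: 70,214 214,7 7,168 168,232

Derivation:
Round 1 (k=9): L=70 R=214
Round 2 (k=23): L=214 R=7
Round 3 (k=17): L=7 R=168
Round 4 (k=9): L=168 R=232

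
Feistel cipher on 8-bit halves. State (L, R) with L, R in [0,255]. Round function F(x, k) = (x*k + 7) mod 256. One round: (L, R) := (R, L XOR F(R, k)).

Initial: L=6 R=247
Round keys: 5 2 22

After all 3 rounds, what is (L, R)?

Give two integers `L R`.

Answer: 72 235

Derivation:
Round 1 (k=5): L=247 R=220
Round 2 (k=2): L=220 R=72
Round 3 (k=22): L=72 R=235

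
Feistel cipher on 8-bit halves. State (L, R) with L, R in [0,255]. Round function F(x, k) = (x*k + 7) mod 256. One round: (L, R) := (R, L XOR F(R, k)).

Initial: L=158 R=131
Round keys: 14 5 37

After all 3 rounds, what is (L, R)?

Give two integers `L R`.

Answer: 241 115

Derivation:
Round 1 (k=14): L=131 R=175
Round 2 (k=5): L=175 R=241
Round 3 (k=37): L=241 R=115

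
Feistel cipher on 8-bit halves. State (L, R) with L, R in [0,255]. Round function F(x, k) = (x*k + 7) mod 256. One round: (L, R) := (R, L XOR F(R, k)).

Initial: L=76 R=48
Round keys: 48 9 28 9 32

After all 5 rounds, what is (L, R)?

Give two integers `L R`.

Answer: 161 179

Derivation:
Round 1 (k=48): L=48 R=75
Round 2 (k=9): L=75 R=154
Round 3 (k=28): L=154 R=148
Round 4 (k=9): L=148 R=161
Round 5 (k=32): L=161 R=179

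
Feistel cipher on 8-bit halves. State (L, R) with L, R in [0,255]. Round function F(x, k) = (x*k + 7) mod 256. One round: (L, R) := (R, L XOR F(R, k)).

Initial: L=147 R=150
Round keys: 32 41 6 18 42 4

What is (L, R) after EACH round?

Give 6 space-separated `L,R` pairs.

Round 1 (k=32): L=150 R=84
Round 2 (k=41): L=84 R=237
Round 3 (k=6): L=237 R=193
Round 4 (k=18): L=193 R=116
Round 5 (k=42): L=116 R=206
Round 6 (k=4): L=206 R=75

Answer: 150,84 84,237 237,193 193,116 116,206 206,75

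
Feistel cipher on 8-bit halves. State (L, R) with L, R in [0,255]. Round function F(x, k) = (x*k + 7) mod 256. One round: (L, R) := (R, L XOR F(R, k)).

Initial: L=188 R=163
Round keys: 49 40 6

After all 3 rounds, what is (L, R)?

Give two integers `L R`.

Round 1 (k=49): L=163 R=134
Round 2 (k=40): L=134 R=84
Round 3 (k=6): L=84 R=121

Answer: 84 121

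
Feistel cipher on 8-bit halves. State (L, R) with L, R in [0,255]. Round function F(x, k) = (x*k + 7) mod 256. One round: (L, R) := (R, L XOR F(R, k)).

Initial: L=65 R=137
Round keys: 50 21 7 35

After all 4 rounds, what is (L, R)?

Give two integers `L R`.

Round 1 (k=50): L=137 R=136
Round 2 (k=21): L=136 R=166
Round 3 (k=7): L=166 R=25
Round 4 (k=35): L=25 R=212

Answer: 25 212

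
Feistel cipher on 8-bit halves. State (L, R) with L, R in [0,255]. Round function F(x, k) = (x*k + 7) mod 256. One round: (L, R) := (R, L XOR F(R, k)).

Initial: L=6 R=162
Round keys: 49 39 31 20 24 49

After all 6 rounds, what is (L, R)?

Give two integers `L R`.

Answer: 229 33

Derivation:
Round 1 (k=49): L=162 R=15
Round 2 (k=39): L=15 R=242
Round 3 (k=31): L=242 R=90
Round 4 (k=20): L=90 R=253
Round 5 (k=24): L=253 R=229
Round 6 (k=49): L=229 R=33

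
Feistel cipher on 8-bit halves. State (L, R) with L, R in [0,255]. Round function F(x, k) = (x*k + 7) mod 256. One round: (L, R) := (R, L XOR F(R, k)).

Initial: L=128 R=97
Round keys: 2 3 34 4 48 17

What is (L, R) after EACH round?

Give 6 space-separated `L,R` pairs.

Answer: 97,73 73,131 131,36 36,20 20,227 227,14

Derivation:
Round 1 (k=2): L=97 R=73
Round 2 (k=3): L=73 R=131
Round 3 (k=34): L=131 R=36
Round 4 (k=4): L=36 R=20
Round 5 (k=48): L=20 R=227
Round 6 (k=17): L=227 R=14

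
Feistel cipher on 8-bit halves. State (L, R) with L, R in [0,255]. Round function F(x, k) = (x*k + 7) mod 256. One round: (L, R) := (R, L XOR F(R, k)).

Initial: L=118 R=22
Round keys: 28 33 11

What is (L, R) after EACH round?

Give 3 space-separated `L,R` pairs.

Answer: 22,25 25,86 86,160

Derivation:
Round 1 (k=28): L=22 R=25
Round 2 (k=33): L=25 R=86
Round 3 (k=11): L=86 R=160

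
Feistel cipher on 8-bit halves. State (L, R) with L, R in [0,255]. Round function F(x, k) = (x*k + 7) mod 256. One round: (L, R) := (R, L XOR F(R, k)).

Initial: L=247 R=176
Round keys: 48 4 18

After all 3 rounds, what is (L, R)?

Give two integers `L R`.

Round 1 (k=48): L=176 R=240
Round 2 (k=4): L=240 R=119
Round 3 (k=18): L=119 R=149

Answer: 119 149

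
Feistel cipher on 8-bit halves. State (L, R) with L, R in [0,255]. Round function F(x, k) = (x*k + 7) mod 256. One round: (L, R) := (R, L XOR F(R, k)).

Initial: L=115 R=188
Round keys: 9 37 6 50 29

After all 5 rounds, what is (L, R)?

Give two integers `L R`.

Answer: 194 216

Derivation:
Round 1 (k=9): L=188 R=208
Round 2 (k=37): L=208 R=171
Round 3 (k=6): L=171 R=217
Round 4 (k=50): L=217 R=194
Round 5 (k=29): L=194 R=216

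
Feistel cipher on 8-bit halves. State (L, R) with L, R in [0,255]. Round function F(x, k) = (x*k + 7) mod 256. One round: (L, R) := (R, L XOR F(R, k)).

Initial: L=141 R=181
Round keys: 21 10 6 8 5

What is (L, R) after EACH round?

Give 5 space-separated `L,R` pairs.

Answer: 181,109 109,252 252,130 130,235 235,28

Derivation:
Round 1 (k=21): L=181 R=109
Round 2 (k=10): L=109 R=252
Round 3 (k=6): L=252 R=130
Round 4 (k=8): L=130 R=235
Round 5 (k=5): L=235 R=28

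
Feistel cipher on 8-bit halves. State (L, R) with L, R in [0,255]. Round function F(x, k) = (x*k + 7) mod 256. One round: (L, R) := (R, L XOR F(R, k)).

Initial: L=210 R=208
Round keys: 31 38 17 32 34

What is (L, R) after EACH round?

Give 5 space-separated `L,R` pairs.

Answer: 208,229 229,213 213,201 201,242 242,226

Derivation:
Round 1 (k=31): L=208 R=229
Round 2 (k=38): L=229 R=213
Round 3 (k=17): L=213 R=201
Round 4 (k=32): L=201 R=242
Round 5 (k=34): L=242 R=226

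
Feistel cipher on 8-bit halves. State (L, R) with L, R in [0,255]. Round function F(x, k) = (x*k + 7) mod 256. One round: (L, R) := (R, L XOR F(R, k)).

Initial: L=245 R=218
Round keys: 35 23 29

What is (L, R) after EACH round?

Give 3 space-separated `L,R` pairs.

Round 1 (k=35): L=218 R=32
Round 2 (k=23): L=32 R=61
Round 3 (k=29): L=61 R=208

Answer: 218,32 32,61 61,208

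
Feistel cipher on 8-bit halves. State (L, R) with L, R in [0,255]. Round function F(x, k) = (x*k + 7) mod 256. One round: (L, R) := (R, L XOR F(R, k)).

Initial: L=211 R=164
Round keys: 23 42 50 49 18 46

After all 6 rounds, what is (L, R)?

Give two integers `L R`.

Answer: 8 112

Derivation:
Round 1 (k=23): L=164 R=16
Round 2 (k=42): L=16 R=3
Round 3 (k=50): L=3 R=141
Round 4 (k=49): L=141 R=7
Round 5 (k=18): L=7 R=8
Round 6 (k=46): L=8 R=112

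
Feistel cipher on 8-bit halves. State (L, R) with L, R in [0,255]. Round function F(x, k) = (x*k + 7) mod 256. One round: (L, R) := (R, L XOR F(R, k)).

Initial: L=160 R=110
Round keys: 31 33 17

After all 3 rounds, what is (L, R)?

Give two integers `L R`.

Round 1 (k=31): L=110 R=249
Round 2 (k=33): L=249 R=78
Round 3 (k=17): L=78 R=204

Answer: 78 204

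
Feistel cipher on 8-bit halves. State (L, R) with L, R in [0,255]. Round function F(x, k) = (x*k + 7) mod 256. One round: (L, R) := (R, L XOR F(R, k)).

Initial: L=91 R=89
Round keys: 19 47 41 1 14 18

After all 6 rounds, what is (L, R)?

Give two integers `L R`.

Answer: 170 26

Derivation:
Round 1 (k=19): L=89 R=249
Round 2 (k=47): L=249 R=231
Round 3 (k=41): L=231 R=255
Round 4 (k=1): L=255 R=225
Round 5 (k=14): L=225 R=170
Round 6 (k=18): L=170 R=26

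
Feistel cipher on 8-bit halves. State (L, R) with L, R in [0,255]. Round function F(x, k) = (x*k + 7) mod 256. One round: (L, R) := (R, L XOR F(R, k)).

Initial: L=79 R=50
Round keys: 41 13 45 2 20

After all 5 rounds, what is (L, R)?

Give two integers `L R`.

Answer: 232 3

Derivation:
Round 1 (k=41): L=50 R=70
Round 2 (k=13): L=70 R=167
Round 3 (k=45): L=167 R=36
Round 4 (k=2): L=36 R=232
Round 5 (k=20): L=232 R=3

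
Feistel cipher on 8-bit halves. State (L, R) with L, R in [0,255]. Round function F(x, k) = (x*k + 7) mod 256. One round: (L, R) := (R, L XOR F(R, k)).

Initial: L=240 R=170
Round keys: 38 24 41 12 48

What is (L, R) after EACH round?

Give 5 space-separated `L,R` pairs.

Round 1 (k=38): L=170 R=179
Round 2 (k=24): L=179 R=101
Round 3 (k=41): L=101 R=135
Round 4 (k=12): L=135 R=62
Round 5 (k=48): L=62 R=32

Answer: 170,179 179,101 101,135 135,62 62,32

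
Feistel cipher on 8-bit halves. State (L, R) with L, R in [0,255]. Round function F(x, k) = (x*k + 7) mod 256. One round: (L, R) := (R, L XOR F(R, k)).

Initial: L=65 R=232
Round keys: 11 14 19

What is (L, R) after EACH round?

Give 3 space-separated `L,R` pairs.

Answer: 232,190 190,131 131,126

Derivation:
Round 1 (k=11): L=232 R=190
Round 2 (k=14): L=190 R=131
Round 3 (k=19): L=131 R=126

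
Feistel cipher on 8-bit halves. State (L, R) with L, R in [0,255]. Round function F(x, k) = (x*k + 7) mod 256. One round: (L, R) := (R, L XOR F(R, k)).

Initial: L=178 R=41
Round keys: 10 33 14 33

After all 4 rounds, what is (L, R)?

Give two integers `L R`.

Answer: 130 154

Derivation:
Round 1 (k=10): L=41 R=19
Round 2 (k=33): L=19 R=83
Round 3 (k=14): L=83 R=130
Round 4 (k=33): L=130 R=154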